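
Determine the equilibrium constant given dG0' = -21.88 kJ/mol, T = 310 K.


Keq = exp(-dG0 * 1000 / (R * T))
Keq = exp(-(-21.88) * 1000 / (8.314 * 310))
Keq = 4862.815

4862.815


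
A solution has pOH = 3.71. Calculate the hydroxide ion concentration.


[OH-] = 10^(-pOH)
[OH-] = 10^(-3.71)
[OH-] = 1.950e-04 M

1.950e-04 M


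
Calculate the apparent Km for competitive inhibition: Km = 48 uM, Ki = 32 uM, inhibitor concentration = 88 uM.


Km_app = Km * (1 + [I]/Ki)
Km_app = 48 * (1 + 88/32)
Km_app = 180.0 uM

180.0 uM


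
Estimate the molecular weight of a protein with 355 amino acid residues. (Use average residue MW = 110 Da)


MW = n_residues * 110 Da
MW = 355 * 110
MW = 39050 Da

39050 Da


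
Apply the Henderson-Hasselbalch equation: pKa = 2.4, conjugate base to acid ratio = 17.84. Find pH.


pH = pKa + log10([A-]/[HA])
pH = 2.4 + log10(17.84)
pH = 3.6514

3.6514


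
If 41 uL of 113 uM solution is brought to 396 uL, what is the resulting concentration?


C2 = C1 * V1 / V2
C2 = 113 * 41 / 396
C2 = 11.6995 uM

11.6995 uM


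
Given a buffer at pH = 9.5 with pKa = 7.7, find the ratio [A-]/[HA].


[A-]/[HA] = 10^(pH - pKa)
= 10^(9.5 - 7.7)
= 63.0957

63.0957


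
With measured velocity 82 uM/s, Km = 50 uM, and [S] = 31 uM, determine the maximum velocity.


Vmax = v * (Km + [S]) / [S]
Vmax = 82 * (50 + 31) / 31
Vmax = 214.2581 uM/s

214.2581 uM/s


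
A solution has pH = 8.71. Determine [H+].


[H+] = 10^(-pH)
[H+] = 10^(-8.71)
[H+] = 1.950e-09 M

1.950e-09 M


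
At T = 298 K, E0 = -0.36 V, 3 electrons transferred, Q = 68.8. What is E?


E = E0 - (RT/nF) * ln(Q)
E = -0.36 - (8.314 * 298 / (3 * 96485)) * ln(68.8)
E = -0.3962 V

-0.3962 V


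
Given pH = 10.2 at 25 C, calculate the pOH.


pOH = 14 - pH
pOH = 14 - 10.2
pOH = 3.8

3.8


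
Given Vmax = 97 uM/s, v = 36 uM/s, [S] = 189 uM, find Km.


Km = [S] * (Vmax - v) / v
Km = 189 * (97 - 36) / 36
Km = 320.25 uM

320.25 uM


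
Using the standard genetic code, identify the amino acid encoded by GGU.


Standard genetic code lookup.
Codon GGU -> Gly

Gly


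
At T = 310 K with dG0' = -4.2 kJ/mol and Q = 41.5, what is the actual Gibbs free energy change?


dG = dG0' + RT * ln(Q) / 1000
dG = -4.2 + 8.314 * 310 * ln(41.5) / 1000
dG = 5.4024 kJ/mol

5.4024 kJ/mol


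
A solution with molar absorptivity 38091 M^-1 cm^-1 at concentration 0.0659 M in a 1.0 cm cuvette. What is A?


A = epsilon * c * l
A = 38091 * 0.0659 * 1.0
A = 2510.1969

2510.1969


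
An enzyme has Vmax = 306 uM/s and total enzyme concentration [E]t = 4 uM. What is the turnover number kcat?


kcat = Vmax / [E]t
kcat = 306 / 4
kcat = 76.5 s^-1

76.5 s^-1


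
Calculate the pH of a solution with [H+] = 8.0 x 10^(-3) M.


pH = -log10([H+])
pH = -log10(8.0 x 10^(-3))
pH = 2.0969

2.0969


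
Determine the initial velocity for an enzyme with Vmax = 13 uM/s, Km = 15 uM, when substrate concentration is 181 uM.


v = Vmax * [S] / (Km + [S])
v = 13 * 181 / (15 + 181)
v = 12.0051 uM/s

12.0051 uM/s


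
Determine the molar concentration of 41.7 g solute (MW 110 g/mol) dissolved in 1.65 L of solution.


C = (mass / MW) / volume
C = (41.7 / 110) / 1.65
C = 0.2298 M

0.2298 M


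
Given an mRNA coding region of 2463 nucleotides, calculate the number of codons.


codons = nucleotides / 3
codons = 2463 / 3 = 821

821


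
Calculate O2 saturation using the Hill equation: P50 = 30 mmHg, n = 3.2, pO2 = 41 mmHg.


Y = pO2^n / (P50^n + pO2^n)
Y = 41^3.2 / (30^3.2 + 41^3.2)
Y = 73.1%

73.1%


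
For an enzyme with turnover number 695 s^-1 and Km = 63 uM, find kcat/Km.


Catalytic efficiency = kcat / Km
= 695 / 63
= 11.0317 uM^-1*s^-1

11.0317 uM^-1*s^-1


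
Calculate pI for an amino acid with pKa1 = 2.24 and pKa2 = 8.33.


pI = (pKa1 + pKa2) / 2
pI = (2.24 + 8.33) / 2
pI = 5.285

5.285


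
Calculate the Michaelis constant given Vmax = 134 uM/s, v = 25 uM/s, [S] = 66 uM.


Km = [S] * (Vmax - v) / v
Km = 66 * (134 - 25) / 25
Km = 287.76 uM

287.76 uM


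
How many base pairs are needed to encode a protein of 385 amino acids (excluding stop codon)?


Each amino acid = 1 codon = 3 bp
bp = 385 * 3 = 1155 bp

1155 bp


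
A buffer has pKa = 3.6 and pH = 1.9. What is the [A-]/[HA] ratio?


[A-]/[HA] = 10^(pH - pKa)
= 10^(1.9 - 3.6)
= 0.02

0.02


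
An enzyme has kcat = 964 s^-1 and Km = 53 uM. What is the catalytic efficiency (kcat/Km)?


Catalytic efficiency = kcat / Km
= 964 / 53
= 18.1887 uM^-1*s^-1

18.1887 uM^-1*s^-1


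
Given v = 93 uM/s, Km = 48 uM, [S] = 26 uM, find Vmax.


Vmax = v * (Km + [S]) / [S]
Vmax = 93 * (48 + 26) / 26
Vmax = 264.6923 uM/s

264.6923 uM/s


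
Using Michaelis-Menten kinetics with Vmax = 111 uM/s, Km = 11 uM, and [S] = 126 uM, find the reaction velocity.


v = Vmax * [S] / (Km + [S])
v = 111 * 126 / (11 + 126)
v = 102.0876 uM/s

102.0876 uM/s


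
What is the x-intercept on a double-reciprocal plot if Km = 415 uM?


x-intercept = -1/Km
= -1/415
= -0.0024 1/uM

-0.0024 1/uM


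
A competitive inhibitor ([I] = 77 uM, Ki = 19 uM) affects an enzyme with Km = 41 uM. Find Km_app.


Km_app = Km * (1 + [I]/Ki)
Km_app = 41 * (1 + 77/19)
Km_app = 207.1579 uM

207.1579 uM


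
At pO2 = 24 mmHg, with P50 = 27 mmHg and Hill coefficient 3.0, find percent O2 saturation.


Y = pO2^n / (P50^n + pO2^n)
Y = 24^3.0 / (27^3.0 + 24^3.0)
Y = 41.26%

41.26%


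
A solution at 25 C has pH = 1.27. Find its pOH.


pOH = 14 - pH
pOH = 14 - 1.27
pOH = 12.73

12.73


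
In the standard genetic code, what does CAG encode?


Standard genetic code lookup.
Codon CAG -> Gln

Gln


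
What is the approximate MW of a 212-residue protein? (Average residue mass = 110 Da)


MW = n_residues * 110 Da
MW = 212 * 110
MW = 23320 Da

23320 Da


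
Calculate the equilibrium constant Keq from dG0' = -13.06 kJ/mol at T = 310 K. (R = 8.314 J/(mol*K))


Keq = exp(-dG0 * 1000 / (R * T))
Keq = exp(-(-13.06) * 1000 / (8.314 * 310))
Keq = 158.7356

158.7356


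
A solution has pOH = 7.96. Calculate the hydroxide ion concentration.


[OH-] = 10^(-pOH)
[OH-] = 10^(-7.96)
[OH-] = 1.096e-08 M

1.096e-08 M


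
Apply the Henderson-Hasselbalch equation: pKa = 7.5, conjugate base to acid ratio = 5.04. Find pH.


pH = pKa + log10([A-]/[HA])
pH = 7.5 + log10(5.04)
pH = 8.2024

8.2024


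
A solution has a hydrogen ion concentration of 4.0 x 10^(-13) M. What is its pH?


pH = -log10([H+])
pH = -log10(4.0 x 10^(-13))
pH = 12.3979

12.3979


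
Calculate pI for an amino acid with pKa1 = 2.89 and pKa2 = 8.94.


pI = (pKa1 + pKa2) / 2
pI = (2.89 + 8.94) / 2
pI = 5.915

5.915


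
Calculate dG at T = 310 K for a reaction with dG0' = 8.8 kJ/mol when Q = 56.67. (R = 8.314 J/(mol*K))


dG = dG0' + RT * ln(Q) / 1000
dG = 8.8 + 8.314 * 310 * ln(56.67) / 1000
dG = 19.2054 kJ/mol

19.2054 kJ/mol


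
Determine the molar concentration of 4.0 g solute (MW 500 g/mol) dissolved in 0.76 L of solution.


C = (mass / MW) / volume
C = (4.0 / 500) / 0.76
C = 0.0105 M

0.0105 M


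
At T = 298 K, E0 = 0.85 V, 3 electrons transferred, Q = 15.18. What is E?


E = E0 - (RT/nF) * ln(Q)
E = 0.85 - (8.314 * 298 / (3 * 96485)) * ln(15.18)
E = 0.8267 V

0.8267 V


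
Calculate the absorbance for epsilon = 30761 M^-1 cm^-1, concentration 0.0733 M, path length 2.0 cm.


A = epsilon * c * l
A = 30761 * 0.0733 * 2.0
A = 4509.5626

4509.5626


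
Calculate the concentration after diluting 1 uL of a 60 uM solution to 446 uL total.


C2 = C1 * V1 / V2
C2 = 60 * 1 / 446
C2 = 0.1345 uM

0.1345 uM


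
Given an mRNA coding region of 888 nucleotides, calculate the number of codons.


codons = nucleotides / 3
codons = 888 / 3 = 296

296


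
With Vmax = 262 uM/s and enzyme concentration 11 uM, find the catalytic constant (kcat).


kcat = Vmax / [E]t
kcat = 262 / 11
kcat = 23.8182 s^-1

23.8182 s^-1


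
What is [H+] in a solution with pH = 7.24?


[H+] = 10^(-pH)
[H+] = 10^(-7.24)
[H+] = 5.754e-08 M

5.754e-08 M


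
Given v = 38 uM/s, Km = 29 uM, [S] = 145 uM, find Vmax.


Vmax = v * (Km + [S]) / [S]
Vmax = 38 * (29 + 145) / 145
Vmax = 45.6 uM/s

45.6 uM/s


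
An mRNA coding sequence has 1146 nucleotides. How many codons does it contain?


codons = nucleotides / 3
codons = 1146 / 3 = 382

382


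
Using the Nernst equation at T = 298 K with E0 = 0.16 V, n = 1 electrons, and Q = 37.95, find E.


E = E0 - (RT/nF) * ln(Q)
E = 0.16 - (8.314 * 298 / (1 * 96485)) * ln(37.95)
E = 0.0666 V

0.0666 V


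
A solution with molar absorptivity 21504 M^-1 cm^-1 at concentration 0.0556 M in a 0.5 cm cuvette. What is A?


A = epsilon * c * l
A = 21504 * 0.0556 * 0.5
A = 597.8112

597.8112


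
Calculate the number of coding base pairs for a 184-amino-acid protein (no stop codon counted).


Each amino acid = 1 codon = 3 bp
bp = 184 * 3 = 552 bp

552 bp


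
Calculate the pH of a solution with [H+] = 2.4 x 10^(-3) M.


pH = -log10([H+])
pH = -log10(2.4 x 10^(-3))
pH = 2.6198

2.6198


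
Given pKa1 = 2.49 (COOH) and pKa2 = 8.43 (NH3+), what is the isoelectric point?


pI = (pKa1 + pKa2) / 2
pI = (2.49 + 8.43) / 2
pI = 5.46

5.46


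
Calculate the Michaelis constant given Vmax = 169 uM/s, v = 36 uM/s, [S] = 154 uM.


Km = [S] * (Vmax - v) / v
Km = 154 * (169 - 36) / 36
Km = 568.9444 uM

568.9444 uM


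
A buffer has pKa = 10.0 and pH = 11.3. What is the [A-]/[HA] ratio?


[A-]/[HA] = 10^(pH - pKa)
= 10^(11.3 - 10.0)
= 19.9526

19.9526


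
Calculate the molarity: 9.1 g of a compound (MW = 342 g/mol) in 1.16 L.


C = (mass / MW) / volume
C = (9.1 / 342) / 1.16
C = 0.0229 M

0.0229 M


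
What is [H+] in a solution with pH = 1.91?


[H+] = 10^(-pH)
[H+] = 10^(-1.91)
[H+] = 0.0123 M

0.0123 M


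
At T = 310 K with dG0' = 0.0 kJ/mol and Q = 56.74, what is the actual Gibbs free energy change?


dG = dG0' + RT * ln(Q) / 1000
dG = 0.0 + 8.314 * 310 * ln(56.74) / 1000
dG = 10.4085 kJ/mol

10.4085 kJ/mol


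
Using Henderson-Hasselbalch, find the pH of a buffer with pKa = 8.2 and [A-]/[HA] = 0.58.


pH = pKa + log10([A-]/[HA])
pH = 8.2 + log10(0.58)
pH = 7.9634

7.9634


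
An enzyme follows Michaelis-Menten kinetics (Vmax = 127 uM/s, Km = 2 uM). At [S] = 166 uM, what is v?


v = Vmax * [S] / (Km + [S])
v = 127 * 166 / (2 + 166)
v = 125.4881 uM/s

125.4881 uM/s


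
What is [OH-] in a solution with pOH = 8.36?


[OH-] = 10^(-pOH)
[OH-] = 10^(-8.36)
[OH-] = 4.365e-09 M

4.365e-09 M


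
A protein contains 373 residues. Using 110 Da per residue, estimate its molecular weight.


MW = n_residues * 110 Da
MW = 373 * 110
MW = 41030 Da

41030 Da


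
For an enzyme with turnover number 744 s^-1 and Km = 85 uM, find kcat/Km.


Catalytic efficiency = kcat / Km
= 744 / 85
= 8.7529 uM^-1*s^-1

8.7529 uM^-1*s^-1


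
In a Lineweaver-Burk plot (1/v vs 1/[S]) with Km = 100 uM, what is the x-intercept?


x-intercept = -1/Km
= -1/100
= -0.01 1/uM

-0.01 1/uM


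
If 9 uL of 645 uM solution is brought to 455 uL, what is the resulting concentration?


C2 = C1 * V1 / V2
C2 = 645 * 9 / 455
C2 = 12.7582 uM

12.7582 uM


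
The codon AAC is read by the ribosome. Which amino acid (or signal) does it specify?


Standard genetic code lookup.
Codon AAC -> Asn

Asn


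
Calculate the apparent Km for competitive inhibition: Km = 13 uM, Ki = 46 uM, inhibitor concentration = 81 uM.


Km_app = Km * (1 + [I]/Ki)
Km_app = 13 * (1 + 81/46)
Km_app = 35.8913 uM

35.8913 uM


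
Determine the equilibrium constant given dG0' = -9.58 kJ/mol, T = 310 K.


Keq = exp(-dG0 * 1000 / (R * T))
Keq = exp(-(-9.58) * 1000 / (8.314 * 310))
Keq = 41.1412

41.1412


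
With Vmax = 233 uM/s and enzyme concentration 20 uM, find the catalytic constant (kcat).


kcat = Vmax / [E]t
kcat = 233 / 20
kcat = 11.65 s^-1

11.65 s^-1


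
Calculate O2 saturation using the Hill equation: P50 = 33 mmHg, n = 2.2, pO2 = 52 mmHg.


Y = pO2^n / (P50^n + pO2^n)
Y = 52^2.2 / (33^2.2 + 52^2.2)
Y = 73.11%

73.11%


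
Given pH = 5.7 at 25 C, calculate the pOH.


pOH = 14 - pH
pOH = 14 - 5.7
pOH = 8.3

8.3


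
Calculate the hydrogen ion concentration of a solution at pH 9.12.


[H+] = 10^(-pH)
[H+] = 10^(-9.12)
[H+] = 7.586e-10 M

7.586e-10 M


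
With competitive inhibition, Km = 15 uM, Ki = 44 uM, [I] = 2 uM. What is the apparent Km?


Km_app = Km * (1 + [I]/Ki)
Km_app = 15 * (1 + 2/44)
Km_app = 15.6818 uM

15.6818 uM


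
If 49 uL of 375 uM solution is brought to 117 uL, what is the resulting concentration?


C2 = C1 * V1 / V2
C2 = 375 * 49 / 117
C2 = 157.0513 uM

157.0513 uM


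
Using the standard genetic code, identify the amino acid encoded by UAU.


Standard genetic code lookup.
Codon UAU -> Tyr

Tyr


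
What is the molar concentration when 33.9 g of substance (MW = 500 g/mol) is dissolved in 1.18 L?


C = (mass / MW) / volume
C = (33.9 / 500) / 1.18
C = 0.0575 M

0.0575 M


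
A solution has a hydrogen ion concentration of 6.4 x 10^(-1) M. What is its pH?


pH = -log10([H+])
pH = -log10(6.4 x 10^(-1))
pH = 0.1938

0.1938


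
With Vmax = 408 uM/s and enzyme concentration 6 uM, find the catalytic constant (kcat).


kcat = Vmax / [E]t
kcat = 408 / 6
kcat = 68.0 s^-1

68.0 s^-1


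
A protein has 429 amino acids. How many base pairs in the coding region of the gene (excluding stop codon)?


Each amino acid = 1 codon = 3 bp
bp = 429 * 3 = 1287 bp

1287 bp


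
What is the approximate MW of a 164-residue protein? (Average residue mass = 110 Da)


MW = n_residues * 110 Da
MW = 164 * 110
MW = 18040 Da

18040 Da


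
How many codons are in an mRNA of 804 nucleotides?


codons = nucleotides / 3
codons = 804 / 3 = 268

268


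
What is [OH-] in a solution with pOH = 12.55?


[OH-] = 10^(-pOH)
[OH-] = 10^(-12.55)
[OH-] = 2.818e-13 M

2.818e-13 M


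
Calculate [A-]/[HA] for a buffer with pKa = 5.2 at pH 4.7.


[A-]/[HA] = 10^(pH - pKa)
= 10^(4.7 - 5.2)
= 0.3162

0.3162


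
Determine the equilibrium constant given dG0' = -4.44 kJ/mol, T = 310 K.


Keq = exp(-dG0 * 1000 / (R * T))
Keq = exp(-(-4.44) * 1000 / (8.314 * 310))
Keq = 5.5997

5.5997


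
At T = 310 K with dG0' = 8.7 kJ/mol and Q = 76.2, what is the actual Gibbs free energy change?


dG = dG0' + RT * ln(Q) / 1000
dG = 8.7 + 8.314 * 310 * ln(76.2) / 1000
dG = 19.8685 kJ/mol

19.8685 kJ/mol


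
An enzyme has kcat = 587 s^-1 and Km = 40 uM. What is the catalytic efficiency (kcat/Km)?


Catalytic efficiency = kcat / Km
= 587 / 40
= 14.675 uM^-1*s^-1

14.675 uM^-1*s^-1


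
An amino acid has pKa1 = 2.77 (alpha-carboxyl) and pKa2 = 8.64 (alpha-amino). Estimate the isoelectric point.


pI = (pKa1 + pKa2) / 2
pI = (2.77 + 8.64) / 2
pI = 5.705

5.705


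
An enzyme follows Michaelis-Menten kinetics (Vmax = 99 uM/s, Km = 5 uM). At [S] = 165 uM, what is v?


v = Vmax * [S] / (Km + [S])
v = 99 * 165 / (5 + 165)
v = 96.0882 uM/s

96.0882 uM/s


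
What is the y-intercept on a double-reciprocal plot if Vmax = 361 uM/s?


y-intercept = 1/Vmax
= 1/361
= 0.0028 s/uM

0.0028 s/uM


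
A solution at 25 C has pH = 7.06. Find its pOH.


pOH = 14 - pH
pOH = 14 - 7.06
pOH = 6.94

6.94


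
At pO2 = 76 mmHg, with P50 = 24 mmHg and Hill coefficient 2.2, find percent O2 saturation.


Y = pO2^n / (P50^n + pO2^n)
Y = 76^2.2 / (24^2.2 + 76^2.2)
Y = 92.66%

92.66%


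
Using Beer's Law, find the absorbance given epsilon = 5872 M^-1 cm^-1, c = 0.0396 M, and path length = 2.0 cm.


A = epsilon * c * l
A = 5872 * 0.0396 * 2.0
A = 465.0624

465.0624


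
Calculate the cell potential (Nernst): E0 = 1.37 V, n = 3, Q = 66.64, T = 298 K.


E = E0 - (RT/nF) * ln(Q)
E = 1.37 - (8.314 * 298 / (3 * 96485)) * ln(66.64)
E = 1.3341 V

1.3341 V


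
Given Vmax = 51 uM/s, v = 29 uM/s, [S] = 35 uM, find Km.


Km = [S] * (Vmax - v) / v
Km = 35 * (51 - 29) / 29
Km = 26.5517 uM

26.5517 uM


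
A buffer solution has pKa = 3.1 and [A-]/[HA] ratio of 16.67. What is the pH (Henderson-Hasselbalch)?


pH = pKa + log10([A-]/[HA])
pH = 3.1 + log10(16.67)
pH = 4.3219

4.3219


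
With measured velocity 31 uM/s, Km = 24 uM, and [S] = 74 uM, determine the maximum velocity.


Vmax = v * (Km + [S]) / [S]
Vmax = 31 * (24 + 74) / 74
Vmax = 41.0541 uM/s

41.0541 uM/s


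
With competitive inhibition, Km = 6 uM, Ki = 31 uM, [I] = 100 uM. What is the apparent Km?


Km_app = Km * (1 + [I]/Ki)
Km_app = 6 * (1 + 100/31)
Km_app = 25.3548 uM

25.3548 uM


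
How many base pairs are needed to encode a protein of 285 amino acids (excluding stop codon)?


Each amino acid = 1 codon = 3 bp
bp = 285 * 3 = 855 bp

855 bp


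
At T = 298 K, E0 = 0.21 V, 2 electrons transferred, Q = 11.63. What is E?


E = E0 - (RT/nF) * ln(Q)
E = 0.21 - (8.314 * 298 / (2 * 96485)) * ln(11.63)
E = 0.1785 V

0.1785 V


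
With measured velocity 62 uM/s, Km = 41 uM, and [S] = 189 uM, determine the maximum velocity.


Vmax = v * (Km + [S]) / [S]
Vmax = 62 * (41 + 189) / 189
Vmax = 75.4497 uM/s

75.4497 uM/s


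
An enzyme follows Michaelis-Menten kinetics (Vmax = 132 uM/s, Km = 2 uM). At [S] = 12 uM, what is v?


v = Vmax * [S] / (Km + [S])
v = 132 * 12 / (2 + 12)
v = 113.1429 uM/s

113.1429 uM/s


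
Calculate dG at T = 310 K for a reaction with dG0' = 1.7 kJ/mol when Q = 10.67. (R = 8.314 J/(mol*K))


dG = dG0' + RT * ln(Q) / 1000
dG = 1.7 + 8.314 * 310 * ln(10.67) / 1000
dG = 7.8017 kJ/mol

7.8017 kJ/mol


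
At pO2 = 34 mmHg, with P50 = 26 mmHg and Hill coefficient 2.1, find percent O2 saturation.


Y = pO2^n / (P50^n + pO2^n)
Y = 34^2.1 / (26^2.1 + 34^2.1)
Y = 63.72%

63.72%


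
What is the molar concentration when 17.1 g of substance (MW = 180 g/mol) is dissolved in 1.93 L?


C = (mass / MW) / volume
C = (17.1 / 180) / 1.93
C = 0.0492 M

0.0492 M


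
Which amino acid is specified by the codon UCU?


Standard genetic code lookup.
Codon UCU -> Ser

Ser


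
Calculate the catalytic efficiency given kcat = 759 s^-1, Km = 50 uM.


Catalytic efficiency = kcat / Km
= 759 / 50
= 15.18 uM^-1*s^-1

15.18 uM^-1*s^-1


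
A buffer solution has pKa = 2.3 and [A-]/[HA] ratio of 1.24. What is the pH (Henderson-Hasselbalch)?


pH = pKa + log10([A-]/[HA])
pH = 2.3 + log10(1.24)
pH = 2.3934

2.3934


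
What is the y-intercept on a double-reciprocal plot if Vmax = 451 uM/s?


y-intercept = 1/Vmax
= 1/451
= 0.0022 s/uM

0.0022 s/uM


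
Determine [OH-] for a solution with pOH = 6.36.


[OH-] = 10^(-pOH)
[OH-] = 10^(-6.36)
[OH-] = 4.365e-07 M

4.365e-07 M


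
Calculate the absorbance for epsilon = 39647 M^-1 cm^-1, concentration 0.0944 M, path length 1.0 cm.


A = epsilon * c * l
A = 39647 * 0.0944 * 1.0
A = 3742.6768

3742.6768


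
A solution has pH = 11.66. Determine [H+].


[H+] = 10^(-pH)
[H+] = 10^(-11.66)
[H+] = 2.188e-12 M

2.188e-12 M


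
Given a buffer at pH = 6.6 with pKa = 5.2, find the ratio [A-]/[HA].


[A-]/[HA] = 10^(pH - pKa)
= 10^(6.6 - 5.2)
= 25.1189

25.1189


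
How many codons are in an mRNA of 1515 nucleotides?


codons = nucleotides / 3
codons = 1515 / 3 = 505

505


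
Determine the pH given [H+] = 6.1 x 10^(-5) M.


pH = -log10([H+])
pH = -log10(6.1 x 10^(-5))
pH = 4.2147

4.2147


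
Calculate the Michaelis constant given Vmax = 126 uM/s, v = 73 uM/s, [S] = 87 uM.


Km = [S] * (Vmax - v) / v
Km = 87 * (126 - 73) / 73
Km = 63.1644 uM

63.1644 uM


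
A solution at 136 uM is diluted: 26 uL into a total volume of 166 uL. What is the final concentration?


C2 = C1 * V1 / V2
C2 = 136 * 26 / 166
C2 = 21.3012 uM

21.3012 uM


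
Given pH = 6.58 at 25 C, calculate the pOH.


pOH = 14 - pH
pOH = 14 - 6.58
pOH = 7.42

7.42


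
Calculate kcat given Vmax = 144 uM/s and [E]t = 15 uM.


kcat = Vmax / [E]t
kcat = 144 / 15
kcat = 9.6 s^-1

9.6 s^-1


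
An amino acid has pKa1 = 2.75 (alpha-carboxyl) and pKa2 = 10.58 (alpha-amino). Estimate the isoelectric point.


pI = (pKa1 + pKa2) / 2
pI = (2.75 + 10.58) / 2
pI = 6.665

6.665


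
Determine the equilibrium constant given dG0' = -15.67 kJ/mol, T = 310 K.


Keq = exp(-dG0 * 1000 / (R * T))
Keq = exp(-(-15.67) * 1000 / (8.314 * 310))
Keq = 436.9907

436.9907


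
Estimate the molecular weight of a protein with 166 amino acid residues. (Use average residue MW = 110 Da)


MW = n_residues * 110 Da
MW = 166 * 110
MW = 18260 Da

18260 Da


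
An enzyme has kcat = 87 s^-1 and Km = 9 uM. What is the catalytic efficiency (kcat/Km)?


Catalytic efficiency = kcat / Km
= 87 / 9
= 9.6667 uM^-1*s^-1

9.6667 uM^-1*s^-1


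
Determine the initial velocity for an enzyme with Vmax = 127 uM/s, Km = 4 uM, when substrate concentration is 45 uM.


v = Vmax * [S] / (Km + [S])
v = 127 * 45 / (4 + 45)
v = 116.6327 uM/s

116.6327 uM/s


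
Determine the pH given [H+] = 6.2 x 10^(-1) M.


pH = -log10([H+])
pH = -log10(6.2 x 10^(-1))
pH = 0.2076

0.2076


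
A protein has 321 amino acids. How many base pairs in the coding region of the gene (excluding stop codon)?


Each amino acid = 1 codon = 3 bp
bp = 321 * 3 = 963 bp

963 bp


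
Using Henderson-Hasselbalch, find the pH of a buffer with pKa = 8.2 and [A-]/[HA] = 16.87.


pH = pKa + log10([A-]/[HA])
pH = 8.2 + log10(16.87)
pH = 9.4271

9.4271


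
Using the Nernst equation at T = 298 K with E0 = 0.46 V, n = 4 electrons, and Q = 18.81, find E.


E = E0 - (RT/nF) * ln(Q)
E = 0.46 - (8.314 * 298 / (4 * 96485)) * ln(18.81)
E = 0.4412 V

0.4412 V


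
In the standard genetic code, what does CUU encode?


Standard genetic code lookup.
Codon CUU -> Leu

Leu


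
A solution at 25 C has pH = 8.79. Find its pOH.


pOH = 14 - pH
pOH = 14 - 8.79
pOH = 5.21

5.21


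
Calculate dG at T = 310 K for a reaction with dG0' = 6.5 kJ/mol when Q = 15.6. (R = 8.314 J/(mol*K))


dG = dG0' + RT * ln(Q) / 1000
dG = 6.5 + 8.314 * 310 * ln(15.6) / 1000
dG = 13.5807 kJ/mol

13.5807 kJ/mol


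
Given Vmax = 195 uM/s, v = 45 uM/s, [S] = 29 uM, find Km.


Km = [S] * (Vmax - v) / v
Km = 29 * (195 - 45) / 45
Km = 96.6667 uM

96.6667 uM


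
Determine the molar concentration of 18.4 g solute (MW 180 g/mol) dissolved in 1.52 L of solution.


C = (mass / MW) / volume
C = (18.4 / 180) / 1.52
C = 0.0673 M

0.0673 M


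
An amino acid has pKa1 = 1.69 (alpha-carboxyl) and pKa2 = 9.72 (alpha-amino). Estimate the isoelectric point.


pI = (pKa1 + pKa2) / 2
pI = (1.69 + 9.72) / 2
pI = 5.705

5.705


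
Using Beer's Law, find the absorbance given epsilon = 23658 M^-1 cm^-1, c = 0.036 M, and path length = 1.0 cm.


A = epsilon * c * l
A = 23658 * 0.036 * 1.0
A = 851.688

851.688


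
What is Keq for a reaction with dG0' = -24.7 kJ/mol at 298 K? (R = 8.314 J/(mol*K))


Keq = exp(-dG0 * 1000 / (R * T))
Keq = exp(-(-24.7) * 1000 / (8.314 * 298))
Keq = 21363.4719

21363.4719


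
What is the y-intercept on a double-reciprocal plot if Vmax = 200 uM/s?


y-intercept = 1/Vmax
= 1/200
= 0.005 s/uM

0.005 s/uM


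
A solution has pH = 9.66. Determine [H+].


[H+] = 10^(-pH)
[H+] = 10^(-9.66)
[H+] = 2.188e-10 M

2.188e-10 M


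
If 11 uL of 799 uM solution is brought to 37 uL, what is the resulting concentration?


C2 = C1 * V1 / V2
C2 = 799 * 11 / 37
C2 = 237.5405 uM

237.5405 uM


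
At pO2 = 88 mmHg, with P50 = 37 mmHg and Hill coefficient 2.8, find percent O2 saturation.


Y = pO2^n / (P50^n + pO2^n)
Y = 88^2.8 / (37^2.8 + 88^2.8)
Y = 91.88%

91.88%


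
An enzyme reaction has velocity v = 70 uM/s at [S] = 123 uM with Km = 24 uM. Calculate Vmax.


Vmax = v * (Km + [S]) / [S]
Vmax = 70 * (24 + 123) / 123
Vmax = 83.6585 uM/s

83.6585 uM/s


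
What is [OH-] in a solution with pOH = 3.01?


[OH-] = 10^(-pOH)
[OH-] = 10^(-3.01)
[OH-] = 9.772e-04 M

9.772e-04 M


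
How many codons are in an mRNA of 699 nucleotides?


codons = nucleotides / 3
codons = 699 / 3 = 233

233


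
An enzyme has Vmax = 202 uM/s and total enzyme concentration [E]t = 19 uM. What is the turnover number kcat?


kcat = Vmax / [E]t
kcat = 202 / 19
kcat = 10.6316 s^-1

10.6316 s^-1


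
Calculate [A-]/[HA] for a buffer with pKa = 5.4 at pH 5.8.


[A-]/[HA] = 10^(pH - pKa)
= 10^(5.8 - 5.4)
= 2.5119

2.5119


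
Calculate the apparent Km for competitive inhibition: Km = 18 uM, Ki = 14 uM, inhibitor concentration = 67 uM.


Km_app = Km * (1 + [I]/Ki)
Km_app = 18 * (1 + 67/14)
Km_app = 104.1429 uM

104.1429 uM


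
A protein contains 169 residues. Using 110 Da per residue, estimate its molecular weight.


MW = n_residues * 110 Da
MW = 169 * 110
MW = 18590 Da

18590 Da


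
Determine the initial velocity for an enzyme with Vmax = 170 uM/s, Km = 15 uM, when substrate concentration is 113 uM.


v = Vmax * [S] / (Km + [S])
v = 170 * 113 / (15 + 113)
v = 150.0781 uM/s

150.0781 uM/s


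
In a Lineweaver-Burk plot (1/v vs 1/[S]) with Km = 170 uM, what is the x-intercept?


x-intercept = -1/Km
= -1/170
= -0.0059 1/uM

-0.0059 1/uM


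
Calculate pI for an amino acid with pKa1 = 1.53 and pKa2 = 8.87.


pI = (pKa1 + pKa2) / 2
pI = (1.53 + 8.87) / 2
pI = 5.2

5.2


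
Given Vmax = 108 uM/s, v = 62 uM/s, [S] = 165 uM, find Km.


Km = [S] * (Vmax - v) / v
Km = 165 * (108 - 62) / 62
Km = 122.4194 uM

122.4194 uM


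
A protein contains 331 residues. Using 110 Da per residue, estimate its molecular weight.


MW = n_residues * 110 Da
MW = 331 * 110
MW = 36410 Da

36410 Da


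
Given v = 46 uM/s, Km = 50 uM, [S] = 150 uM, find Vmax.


Vmax = v * (Km + [S]) / [S]
Vmax = 46 * (50 + 150) / 150
Vmax = 61.3333 uM/s

61.3333 uM/s


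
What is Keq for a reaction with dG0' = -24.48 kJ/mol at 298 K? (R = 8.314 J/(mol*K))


Keq = exp(-dG0 * 1000 / (R * T))
Keq = exp(-(-24.48) * 1000 / (8.314 * 298))
Keq = 19548.2531

19548.2531


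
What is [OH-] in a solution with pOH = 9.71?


[OH-] = 10^(-pOH)
[OH-] = 10^(-9.71)
[OH-] = 1.950e-10 M

1.950e-10 M


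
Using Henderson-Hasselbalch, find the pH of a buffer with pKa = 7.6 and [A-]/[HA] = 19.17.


pH = pKa + log10([A-]/[HA])
pH = 7.6 + log10(19.17)
pH = 8.8826

8.8826


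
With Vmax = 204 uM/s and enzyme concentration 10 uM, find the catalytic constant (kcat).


kcat = Vmax / [E]t
kcat = 204 / 10
kcat = 20.4 s^-1

20.4 s^-1


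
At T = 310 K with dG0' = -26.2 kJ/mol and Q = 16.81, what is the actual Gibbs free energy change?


dG = dG0' + RT * ln(Q) / 1000
dG = -26.2 + 8.314 * 310 * ln(16.81) / 1000
dG = -18.9268 kJ/mol

-18.9268 kJ/mol


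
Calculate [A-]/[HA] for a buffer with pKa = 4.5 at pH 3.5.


[A-]/[HA] = 10^(pH - pKa)
= 10^(3.5 - 4.5)
= 0.1

0.1


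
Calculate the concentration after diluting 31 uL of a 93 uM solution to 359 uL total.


C2 = C1 * V1 / V2
C2 = 93 * 31 / 359
C2 = 8.0306 uM

8.0306 uM


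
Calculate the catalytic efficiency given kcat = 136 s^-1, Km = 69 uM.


Catalytic efficiency = kcat / Km
= 136 / 69
= 1.971 uM^-1*s^-1

1.971 uM^-1*s^-1


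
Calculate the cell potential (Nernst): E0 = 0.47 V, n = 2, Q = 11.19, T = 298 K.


E = E0 - (RT/nF) * ln(Q)
E = 0.47 - (8.314 * 298 / (2 * 96485)) * ln(11.19)
E = 0.439 V

0.439 V


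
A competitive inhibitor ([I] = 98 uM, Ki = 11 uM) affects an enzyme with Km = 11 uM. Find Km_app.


Km_app = Km * (1 + [I]/Ki)
Km_app = 11 * (1 + 98/11)
Km_app = 109.0 uM

109.0 uM


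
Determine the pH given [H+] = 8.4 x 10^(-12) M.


pH = -log10([H+])
pH = -log10(8.4 x 10^(-12))
pH = 11.0757

11.0757


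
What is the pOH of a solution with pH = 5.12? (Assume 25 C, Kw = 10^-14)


pOH = 14 - pH
pOH = 14 - 5.12
pOH = 8.88

8.88


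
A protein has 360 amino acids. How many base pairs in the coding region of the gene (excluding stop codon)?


Each amino acid = 1 codon = 3 bp
bp = 360 * 3 = 1080 bp

1080 bp


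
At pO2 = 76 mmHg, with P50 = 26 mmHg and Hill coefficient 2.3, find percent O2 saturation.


Y = pO2^n / (P50^n + pO2^n)
Y = 76^2.3 / (26^2.3 + 76^2.3)
Y = 92.18%

92.18%


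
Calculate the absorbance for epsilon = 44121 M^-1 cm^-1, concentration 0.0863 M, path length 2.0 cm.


A = epsilon * c * l
A = 44121 * 0.0863 * 2.0
A = 7615.2846

7615.2846


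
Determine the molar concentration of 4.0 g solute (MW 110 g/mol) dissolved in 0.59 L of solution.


C = (mass / MW) / volume
C = (4.0 / 110) / 0.59
C = 0.0616 M

0.0616 M


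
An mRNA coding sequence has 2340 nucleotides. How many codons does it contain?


codons = nucleotides / 3
codons = 2340 / 3 = 780

780


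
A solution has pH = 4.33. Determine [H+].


[H+] = 10^(-pH)
[H+] = 10^(-4.33)
[H+] = 4.677e-05 M

4.677e-05 M


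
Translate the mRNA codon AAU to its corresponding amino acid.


Standard genetic code lookup.
Codon AAU -> Asn

Asn


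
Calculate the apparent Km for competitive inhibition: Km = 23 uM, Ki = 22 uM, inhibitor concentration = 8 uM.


Km_app = Km * (1 + [I]/Ki)
Km_app = 23 * (1 + 8/22)
Km_app = 31.3636 uM

31.3636 uM


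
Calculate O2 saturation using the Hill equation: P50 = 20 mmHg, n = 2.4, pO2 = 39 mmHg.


Y = pO2^n / (P50^n + pO2^n)
Y = 39^2.4 / (20^2.4 + 39^2.4)
Y = 83.24%

83.24%


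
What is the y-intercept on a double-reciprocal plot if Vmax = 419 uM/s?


y-intercept = 1/Vmax
= 1/419
= 0.0024 s/uM

0.0024 s/uM


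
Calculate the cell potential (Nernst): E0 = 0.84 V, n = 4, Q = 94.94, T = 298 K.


E = E0 - (RT/nF) * ln(Q)
E = 0.84 - (8.314 * 298 / (4 * 96485)) * ln(94.94)
E = 0.8108 V

0.8108 V


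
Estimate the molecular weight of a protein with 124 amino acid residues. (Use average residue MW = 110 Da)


MW = n_residues * 110 Da
MW = 124 * 110
MW = 13640 Da

13640 Da


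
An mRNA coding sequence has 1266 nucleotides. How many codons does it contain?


codons = nucleotides / 3
codons = 1266 / 3 = 422

422


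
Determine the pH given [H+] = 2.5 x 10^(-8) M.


pH = -log10([H+])
pH = -log10(2.5 x 10^(-8))
pH = 7.6021

7.6021


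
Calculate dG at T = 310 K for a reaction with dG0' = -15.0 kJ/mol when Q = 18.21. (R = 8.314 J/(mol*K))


dG = dG0' + RT * ln(Q) / 1000
dG = -15.0 + 8.314 * 310 * ln(18.21) / 1000
dG = -7.5206 kJ/mol

-7.5206 kJ/mol


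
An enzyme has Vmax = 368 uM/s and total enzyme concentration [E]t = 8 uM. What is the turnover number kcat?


kcat = Vmax / [E]t
kcat = 368 / 8
kcat = 46.0 s^-1

46.0 s^-1


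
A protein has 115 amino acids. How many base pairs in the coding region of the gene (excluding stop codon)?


Each amino acid = 1 codon = 3 bp
bp = 115 * 3 = 345 bp

345 bp


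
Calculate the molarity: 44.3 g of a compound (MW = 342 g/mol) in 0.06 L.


C = (mass / MW) / volume
C = (44.3 / 342) / 0.06
C = 2.1589 M

2.1589 M


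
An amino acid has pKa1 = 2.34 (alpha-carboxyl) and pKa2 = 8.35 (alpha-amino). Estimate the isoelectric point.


pI = (pKa1 + pKa2) / 2
pI = (2.34 + 8.35) / 2
pI = 5.345

5.345


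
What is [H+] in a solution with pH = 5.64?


[H+] = 10^(-pH)
[H+] = 10^(-5.64)
[H+] = 2.291e-06 M

2.291e-06 M


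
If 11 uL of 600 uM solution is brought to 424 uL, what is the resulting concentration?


C2 = C1 * V1 / V2
C2 = 600 * 11 / 424
C2 = 15.566 uM

15.566 uM


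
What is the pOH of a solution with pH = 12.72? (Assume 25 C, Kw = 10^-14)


pOH = 14 - pH
pOH = 14 - 12.72
pOH = 1.28

1.28


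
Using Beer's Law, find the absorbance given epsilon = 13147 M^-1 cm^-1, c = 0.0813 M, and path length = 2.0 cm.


A = epsilon * c * l
A = 13147 * 0.0813 * 2.0
A = 2137.7022

2137.7022


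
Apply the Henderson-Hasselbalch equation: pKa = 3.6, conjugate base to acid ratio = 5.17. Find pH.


pH = pKa + log10([A-]/[HA])
pH = 3.6 + log10(5.17)
pH = 4.3135

4.3135


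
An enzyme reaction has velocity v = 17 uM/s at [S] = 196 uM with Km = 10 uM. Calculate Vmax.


Vmax = v * (Km + [S]) / [S]
Vmax = 17 * (10 + 196) / 196
Vmax = 17.8673 uM/s

17.8673 uM/s


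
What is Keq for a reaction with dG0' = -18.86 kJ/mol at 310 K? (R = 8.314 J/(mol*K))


Keq = exp(-dG0 * 1000 / (R * T))
Keq = exp(-(-18.86) * 1000 / (8.314 * 310))
Keq = 1506.617

1506.617


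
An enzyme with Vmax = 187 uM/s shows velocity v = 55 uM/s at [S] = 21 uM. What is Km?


Km = [S] * (Vmax - v) / v
Km = 21 * (187 - 55) / 55
Km = 50.4 uM

50.4 uM


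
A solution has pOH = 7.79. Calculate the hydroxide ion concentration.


[OH-] = 10^(-pOH)
[OH-] = 10^(-7.79)
[OH-] = 1.622e-08 M

1.622e-08 M


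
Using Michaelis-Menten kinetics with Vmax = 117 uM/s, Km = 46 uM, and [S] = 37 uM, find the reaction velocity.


v = Vmax * [S] / (Km + [S])
v = 117 * 37 / (46 + 37)
v = 52.1566 uM/s

52.1566 uM/s


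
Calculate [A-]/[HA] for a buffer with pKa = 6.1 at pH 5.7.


[A-]/[HA] = 10^(pH - pKa)
= 10^(5.7 - 6.1)
= 0.3981

0.3981


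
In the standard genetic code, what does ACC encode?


Standard genetic code lookup.
Codon ACC -> Thr

Thr


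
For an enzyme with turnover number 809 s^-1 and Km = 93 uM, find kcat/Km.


Catalytic efficiency = kcat / Km
= 809 / 93
= 8.6989 uM^-1*s^-1

8.6989 uM^-1*s^-1


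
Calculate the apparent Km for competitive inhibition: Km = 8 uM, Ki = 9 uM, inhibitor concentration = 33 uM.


Km_app = Km * (1 + [I]/Ki)
Km_app = 8 * (1 + 33/9)
Km_app = 37.3333 uM

37.3333 uM


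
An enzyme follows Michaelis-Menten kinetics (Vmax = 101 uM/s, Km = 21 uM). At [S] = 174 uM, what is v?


v = Vmax * [S] / (Km + [S])
v = 101 * 174 / (21 + 174)
v = 90.1231 uM/s

90.1231 uM/s


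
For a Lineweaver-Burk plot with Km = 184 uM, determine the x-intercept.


x-intercept = -1/Km
= -1/184
= -0.0054 1/uM

-0.0054 1/uM


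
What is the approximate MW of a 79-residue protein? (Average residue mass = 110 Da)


MW = n_residues * 110 Da
MW = 79 * 110
MW = 8690 Da

8690 Da


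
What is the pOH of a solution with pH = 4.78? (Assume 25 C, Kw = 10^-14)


pOH = 14 - pH
pOH = 14 - 4.78
pOH = 9.22

9.22


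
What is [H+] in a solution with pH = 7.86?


[H+] = 10^(-pH)
[H+] = 10^(-7.86)
[H+] = 1.380e-08 M

1.380e-08 M


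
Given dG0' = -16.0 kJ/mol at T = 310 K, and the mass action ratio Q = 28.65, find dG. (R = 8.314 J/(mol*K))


dG = dG0' + RT * ln(Q) / 1000
dG = -16.0 + 8.314 * 310 * ln(28.65) / 1000
dG = -7.3526 kJ/mol

-7.3526 kJ/mol


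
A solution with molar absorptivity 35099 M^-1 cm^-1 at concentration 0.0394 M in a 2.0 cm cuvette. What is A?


A = epsilon * c * l
A = 35099 * 0.0394 * 2.0
A = 2765.8012

2765.8012


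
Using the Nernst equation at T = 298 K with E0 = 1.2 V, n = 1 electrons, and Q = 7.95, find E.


E = E0 - (RT/nF) * ln(Q)
E = 1.2 - (8.314 * 298 / (1 * 96485)) * ln(7.95)
E = 1.1468 V

1.1468 V


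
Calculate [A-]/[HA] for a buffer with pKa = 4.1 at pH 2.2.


[A-]/[HA] = 10^(pH - pKa)
= 10^(2.2 - 4.1)
= 0.0126

0.0126


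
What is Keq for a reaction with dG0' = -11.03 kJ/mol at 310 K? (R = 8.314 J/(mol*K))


Keq = exp(-dG0 * 1000 / (R * T))
Keq = exp(-(-11.03) * 1000 / (8.314 * 310))
Keq = 72.212

72.212


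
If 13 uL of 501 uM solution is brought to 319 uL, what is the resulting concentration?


C2 = C1 * V1 / V2
C2 = 501 * 13 / 319
C2 = 20.4169 uM

20.4169 uM


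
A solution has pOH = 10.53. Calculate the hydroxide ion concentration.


[OH-] = 10^(-pOH)
[OH-] = 10^(-10.53)
[OH-] = 2.951e-11 M

2.951e-11 M


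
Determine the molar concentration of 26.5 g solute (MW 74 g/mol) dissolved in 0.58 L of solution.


C = (mass / MW) / volume
C = (26.5 / 74) / 0.58
C = 0.6174 M

0.6174 M


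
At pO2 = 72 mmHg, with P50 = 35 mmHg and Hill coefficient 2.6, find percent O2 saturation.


Y = pO2^n / (P50^n + pO2^n)
Y = 72^2.6 / (35^2.6 + 72^2.6)
Y = 86.71%

86.71%


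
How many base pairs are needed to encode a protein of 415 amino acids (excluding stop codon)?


Each amino acid = 1 codon = 3 bp
bp = 415 * 3 = 1245 bp

1245 bp


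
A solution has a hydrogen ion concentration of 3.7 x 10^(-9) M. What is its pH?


pH = -log10([H+])
pH = -log10(3.7 x 10^(-9))
pH = 8.4318

8.4318


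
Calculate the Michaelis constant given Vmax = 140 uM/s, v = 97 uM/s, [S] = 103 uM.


Km = [S] * (Vmax - v) / v
Km = 103 * (140 - 97) / 97
Km = 45.6598 uM

45.6598 uM


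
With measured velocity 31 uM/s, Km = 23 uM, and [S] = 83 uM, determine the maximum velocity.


Vmax = v * (Km + [S]) / [S]
Vmax = 31 * (23 + 83) / 83
Vmax = 39.5904 uM/s

39.5904 uM/s


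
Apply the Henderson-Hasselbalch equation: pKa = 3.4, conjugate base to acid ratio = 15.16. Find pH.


pH = pKa + log10([A-]/[HA])
pH = 3.4 + log10(15.16)
pH = 4.5807

4.5807


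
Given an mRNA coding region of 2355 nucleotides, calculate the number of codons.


codons = nucleotides / 3
codons = 2355 / 3 = 785

785


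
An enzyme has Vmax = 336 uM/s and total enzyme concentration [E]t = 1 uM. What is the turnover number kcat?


kcat = Vmax / [E]t
kcat = 336 / 1
kcat = 336.0 s^-1

336.0 s^-1


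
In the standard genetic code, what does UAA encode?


Standard genetic code lookup.
Codon UAA -> Stop

Stop


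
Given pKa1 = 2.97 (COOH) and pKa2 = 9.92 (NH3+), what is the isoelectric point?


pI = (pKa1 + pKa2) / 2
pI = (2.97 + 9.92) / 2
pI = 6.445

6.445


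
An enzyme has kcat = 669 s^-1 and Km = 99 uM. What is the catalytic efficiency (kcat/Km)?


Catalytic efficiency = kcat / Km
= 669 / 99
= 6.7576 uM^-1*s^-1

6.7576 uM^-1*s^-1


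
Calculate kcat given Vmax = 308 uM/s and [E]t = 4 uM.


kcat = Vmax / [E]t
kcat = 308 / 4
kcat = 77.0 s^-1

77.0 s^-1


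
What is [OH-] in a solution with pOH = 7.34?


[OH-] = 10^(-pOH)
[OH-] = 10^(-7.34)
[OH-] = 4.571e-08 M

4.571e-08 M


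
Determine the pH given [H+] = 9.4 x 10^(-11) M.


pH = -log10([H+])
pH = -log10(9.4 x 10^(-11))
pH = 10.0269

10.0269


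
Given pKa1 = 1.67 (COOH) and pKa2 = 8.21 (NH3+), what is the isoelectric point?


pI = (pKa1 + pKa2) / 2
pI = (1.67 + 8.21) / 2
pI = 4.94

4.94


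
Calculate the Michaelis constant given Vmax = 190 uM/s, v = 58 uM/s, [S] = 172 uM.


Km = [S] * (Vmax - v) / v
Km = 172 * (190 - 58) / 58
Km = 391.4483 uM

391.4483 uM


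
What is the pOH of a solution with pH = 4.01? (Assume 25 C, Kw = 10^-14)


pOH = 14 - pH
pOH = 14 - 4.01
pOH = 9.99

9.99


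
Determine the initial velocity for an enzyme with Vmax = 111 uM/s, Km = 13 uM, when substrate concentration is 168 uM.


v = Vmax * [S] / (Km + [S])
v = 111 * 168 / (13 + 168)
v = 103.0276 uM/s

103.0276 uM/s


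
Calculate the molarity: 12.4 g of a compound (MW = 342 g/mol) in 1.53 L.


C = (mass / MW) / volume
C = (12.4 / 342) / 1.53
C = 0.0237 M

0.0237 M


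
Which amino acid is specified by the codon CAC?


Standard genetic code lookup.
Codon CAC -> His

His


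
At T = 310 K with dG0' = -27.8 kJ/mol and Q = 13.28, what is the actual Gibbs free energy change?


dG = dG0' + RT * ln(Q) / 1000
dG = -27.8 + 8.314 * 310 * ln(13.28) / 1000
dG = -21.1343 kJ/mol

-21.1343 kJ/mol


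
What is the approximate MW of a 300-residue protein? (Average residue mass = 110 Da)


MW = n_residues * 110 Da
MW = 300 * 110
MW = 33000 Da

33000 Da


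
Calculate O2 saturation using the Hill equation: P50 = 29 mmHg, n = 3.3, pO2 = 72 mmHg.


Y = pO2^n / (P50^n + pO2^n)
Y = 72^3.3 / (29^3.3 + 72^3.3)
Y = 95.26%

95.26%


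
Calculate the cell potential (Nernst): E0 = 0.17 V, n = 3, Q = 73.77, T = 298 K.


E = E0 - (RT/nF) * ln(Q)
E = 0.17 - (8.314 * 298 / (3 * 96485)) * ln(73.77)
E = 0.1332 V

0.1332 V
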